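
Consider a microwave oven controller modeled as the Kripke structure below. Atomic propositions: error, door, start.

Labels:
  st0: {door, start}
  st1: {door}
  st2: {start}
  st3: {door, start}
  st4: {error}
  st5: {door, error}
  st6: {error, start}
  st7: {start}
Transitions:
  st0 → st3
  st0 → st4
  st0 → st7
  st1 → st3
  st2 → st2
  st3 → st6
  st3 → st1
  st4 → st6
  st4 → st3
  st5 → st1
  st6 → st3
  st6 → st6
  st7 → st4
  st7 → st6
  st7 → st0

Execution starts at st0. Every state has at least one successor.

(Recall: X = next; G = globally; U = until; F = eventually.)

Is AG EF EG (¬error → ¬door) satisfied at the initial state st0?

Holds

States satisfying EF EG (¬error → ¬door): {st0, st1, st2, st3, st4, st5, st6, st7}.
States satisfying AG EF EG (¬error → ¬door): {st0, st1, st2, st3, st4, st5, st6, st7}.
Every state reachable from st0 satisfies EF EG (¬error → ¬door).
st0 ∈ Sat(AG EF EG (¬error → ¬door)).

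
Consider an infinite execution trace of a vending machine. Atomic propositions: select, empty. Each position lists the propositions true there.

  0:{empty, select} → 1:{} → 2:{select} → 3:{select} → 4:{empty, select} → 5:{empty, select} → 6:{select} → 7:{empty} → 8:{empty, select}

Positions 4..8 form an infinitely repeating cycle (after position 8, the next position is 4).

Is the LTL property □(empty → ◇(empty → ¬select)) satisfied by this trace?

Yes

empty → ◇(empty → ¬select) holds at every position 0..8, and those are all positions ever visited, so □(empty → ◇(empty → ¬select)) holds.
Positions where empty holds: 0, 4, 5, 7, 8.
Check ◇(empty → ¬select) at each: 0→ok, 4→ok, 5→ok, 7→ok, 8→ok.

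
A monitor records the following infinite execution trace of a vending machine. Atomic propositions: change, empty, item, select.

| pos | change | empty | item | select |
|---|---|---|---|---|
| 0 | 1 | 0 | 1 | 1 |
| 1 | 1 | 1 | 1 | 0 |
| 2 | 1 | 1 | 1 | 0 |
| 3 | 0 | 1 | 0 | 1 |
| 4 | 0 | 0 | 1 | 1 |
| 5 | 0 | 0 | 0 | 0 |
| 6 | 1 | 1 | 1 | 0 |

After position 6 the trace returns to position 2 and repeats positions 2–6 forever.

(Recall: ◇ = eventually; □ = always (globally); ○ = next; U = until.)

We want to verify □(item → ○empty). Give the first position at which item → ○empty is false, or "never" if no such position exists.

4

Check item → ○empty at each position in order: 0 ✓, 1 ✓, 2 ✓, 3 ✓.
At position 4 the labels are {item, select} and the next position 5 has {}, so item → ○empty is false there. This is the first violation.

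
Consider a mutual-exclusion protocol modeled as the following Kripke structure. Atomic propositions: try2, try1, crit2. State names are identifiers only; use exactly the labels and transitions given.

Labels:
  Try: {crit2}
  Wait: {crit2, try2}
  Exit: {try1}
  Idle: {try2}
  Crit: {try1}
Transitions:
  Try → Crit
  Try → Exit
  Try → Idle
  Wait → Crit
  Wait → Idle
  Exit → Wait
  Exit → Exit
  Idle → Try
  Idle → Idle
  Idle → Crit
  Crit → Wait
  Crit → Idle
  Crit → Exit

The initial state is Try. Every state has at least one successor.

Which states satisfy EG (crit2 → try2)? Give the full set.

{Wait, Exit, Idle, Crit}

States satisfying crit2 → try2: {Wait, Exit, Idle, Crit}.
States satisfying EG (crit2 → try2): {Wait, Exit, Idle, Crit}.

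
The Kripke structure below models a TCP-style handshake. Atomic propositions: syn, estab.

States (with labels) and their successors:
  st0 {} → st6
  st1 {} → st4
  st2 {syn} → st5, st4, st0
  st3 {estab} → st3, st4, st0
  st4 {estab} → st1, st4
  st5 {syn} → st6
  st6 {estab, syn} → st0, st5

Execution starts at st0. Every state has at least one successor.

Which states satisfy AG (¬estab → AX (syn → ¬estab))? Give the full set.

States satisfying ¬estab → AX (syn → ¬estab): {st1, st2, st3, st4, st6}.
States satisfying AG (¬estab → AX (syn → ¬estab)): {st1, st4}.

{st1, st4}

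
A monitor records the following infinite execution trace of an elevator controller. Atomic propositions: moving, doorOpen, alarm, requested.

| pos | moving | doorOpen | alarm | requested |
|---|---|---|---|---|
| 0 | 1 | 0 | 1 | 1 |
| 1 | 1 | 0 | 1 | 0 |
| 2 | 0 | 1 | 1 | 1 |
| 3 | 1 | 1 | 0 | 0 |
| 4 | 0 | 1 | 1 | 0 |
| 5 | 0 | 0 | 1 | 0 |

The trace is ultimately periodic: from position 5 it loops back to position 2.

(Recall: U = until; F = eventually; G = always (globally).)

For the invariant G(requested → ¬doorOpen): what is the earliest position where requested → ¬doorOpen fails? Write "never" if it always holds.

2

Check requested → ¬doorOpen at each position in order: 0 ✓, 1 ✓.
At position 2 the labels are {alarm, doorOpen, requested}, so requested → ¬doorOpen is false there. This is the first violation.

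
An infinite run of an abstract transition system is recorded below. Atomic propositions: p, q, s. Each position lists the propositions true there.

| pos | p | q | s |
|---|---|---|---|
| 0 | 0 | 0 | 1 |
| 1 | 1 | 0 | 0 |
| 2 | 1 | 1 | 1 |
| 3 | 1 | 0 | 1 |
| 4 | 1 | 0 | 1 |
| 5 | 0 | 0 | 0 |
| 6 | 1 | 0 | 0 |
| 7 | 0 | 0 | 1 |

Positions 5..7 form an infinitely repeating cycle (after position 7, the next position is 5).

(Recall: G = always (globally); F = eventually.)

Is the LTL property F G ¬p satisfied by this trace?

Does not hold

G ¬p is false at every position 0..7, so it never becomes true and F G ¬p fails.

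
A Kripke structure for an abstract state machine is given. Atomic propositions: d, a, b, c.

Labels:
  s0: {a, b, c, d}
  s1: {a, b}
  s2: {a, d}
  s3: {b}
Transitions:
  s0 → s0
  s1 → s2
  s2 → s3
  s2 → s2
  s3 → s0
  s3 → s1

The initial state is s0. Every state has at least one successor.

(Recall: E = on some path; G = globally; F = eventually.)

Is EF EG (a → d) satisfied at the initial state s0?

States satisfying EG (a → d): {s0, s2, s3}.
States satisfying EF EG (a → d): {s0, s1, s2, s3}.
Some path from s0 reaches a state where EG (a → d) holds.
s0 ∈ Sat(EF EG (a → d)).

Holds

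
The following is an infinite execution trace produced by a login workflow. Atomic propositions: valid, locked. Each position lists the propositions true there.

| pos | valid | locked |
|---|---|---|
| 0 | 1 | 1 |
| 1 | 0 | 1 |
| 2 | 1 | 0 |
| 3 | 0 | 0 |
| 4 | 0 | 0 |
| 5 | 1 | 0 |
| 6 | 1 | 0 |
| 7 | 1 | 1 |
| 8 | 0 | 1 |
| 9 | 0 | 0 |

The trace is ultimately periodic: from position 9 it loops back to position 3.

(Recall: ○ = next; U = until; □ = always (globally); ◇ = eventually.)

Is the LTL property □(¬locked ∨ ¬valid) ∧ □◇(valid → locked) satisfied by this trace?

¬locked ∨ ¬valid must hold at every position from 0 onward. It fails at position 0, so □(¬locked ∨ ¬valid) is false.
◇(valid → locked) holds at every position 0..9, and those are all positions ever visited, so □◇(valid → locked) holds.
At position 0: □(¬locked ∨ ¬valid) is false; □◇(valid → locked) is true; so □(¬locked ∨ ¬valid) ∧ □◇(valid → locked) is false.

No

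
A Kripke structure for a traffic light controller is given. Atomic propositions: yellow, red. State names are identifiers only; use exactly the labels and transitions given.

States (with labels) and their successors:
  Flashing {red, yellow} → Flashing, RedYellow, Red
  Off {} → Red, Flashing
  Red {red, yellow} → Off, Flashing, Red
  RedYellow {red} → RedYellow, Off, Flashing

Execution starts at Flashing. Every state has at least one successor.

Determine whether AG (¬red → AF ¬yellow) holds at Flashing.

Holds

States satisfying ¬red → AF ¬yellow: {Flashing, Off, Red, RedYellow}.
States satisfying AG (¬red → AF ¬yellow): {Flashing, Off, Red, RedYellow}.
Every state reachable from Flashing satisfies ¬red → AF ¬yellow.
Flashing ∈ Sat(AG (¬red → AF ¬yellow)).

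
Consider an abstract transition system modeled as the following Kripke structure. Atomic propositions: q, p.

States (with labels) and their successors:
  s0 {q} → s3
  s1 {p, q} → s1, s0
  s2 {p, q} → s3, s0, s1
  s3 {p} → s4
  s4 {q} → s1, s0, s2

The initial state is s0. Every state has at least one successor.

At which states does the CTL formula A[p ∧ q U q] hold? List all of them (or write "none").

{s0, s1, s2, s4}

States satisfying p ∧ q: {s1, s2}.
States satisfying q: {s0, s1, s2, s4}.
States satisfying A[p ∧ q U q]: {s0, s1, s2, s4}.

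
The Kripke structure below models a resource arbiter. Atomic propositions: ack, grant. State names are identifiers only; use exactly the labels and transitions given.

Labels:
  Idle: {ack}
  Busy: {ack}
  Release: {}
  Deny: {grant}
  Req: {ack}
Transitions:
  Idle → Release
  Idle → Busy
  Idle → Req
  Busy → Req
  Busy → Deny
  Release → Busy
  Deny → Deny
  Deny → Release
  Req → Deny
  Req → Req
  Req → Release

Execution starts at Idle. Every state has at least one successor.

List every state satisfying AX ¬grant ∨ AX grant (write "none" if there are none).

{Idle, Release}

States satisfying ¬grant: {Idle, Busy, Release, Req}.
States satisfying AX ¬grant: {Idle, Release}.
States satisfying grant: {Deny}.
States satisfying AX grant: ∅.
States satisfying AX ¬grant ∨ AX grant: {Idle, Release}.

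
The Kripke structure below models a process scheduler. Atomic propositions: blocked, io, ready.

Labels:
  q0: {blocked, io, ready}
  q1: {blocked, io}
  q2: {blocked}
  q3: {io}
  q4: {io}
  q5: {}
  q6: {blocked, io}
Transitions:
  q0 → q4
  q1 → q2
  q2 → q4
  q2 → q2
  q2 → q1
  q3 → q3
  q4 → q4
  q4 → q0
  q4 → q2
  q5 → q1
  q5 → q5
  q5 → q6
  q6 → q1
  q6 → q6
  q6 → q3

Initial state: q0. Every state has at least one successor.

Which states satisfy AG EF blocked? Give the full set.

{q0, q1, q2, q4}

States satisfying EF blocked: {q0, q1, q2, q4, q5, q6}.
States satisfying AG EF blocked: {q0, q1, q2, q4}.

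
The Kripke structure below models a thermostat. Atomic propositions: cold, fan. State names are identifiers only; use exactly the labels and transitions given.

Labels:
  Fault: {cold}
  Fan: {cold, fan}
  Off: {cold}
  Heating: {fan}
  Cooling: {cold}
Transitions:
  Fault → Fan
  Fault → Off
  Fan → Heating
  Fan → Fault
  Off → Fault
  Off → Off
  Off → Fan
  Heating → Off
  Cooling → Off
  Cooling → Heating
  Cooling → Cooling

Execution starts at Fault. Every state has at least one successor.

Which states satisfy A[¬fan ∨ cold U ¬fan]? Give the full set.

States satisfying ¬fan ∨ cold: {Fault, Fan, Off, Cooling}.
States satisfying ¬fan: {Fault, Off, Cooling}.
States satisfying A[¬fan ∨ cold U ¬fan]: {Fault, Off, Cooling}.

{Fault, Off, Cooling}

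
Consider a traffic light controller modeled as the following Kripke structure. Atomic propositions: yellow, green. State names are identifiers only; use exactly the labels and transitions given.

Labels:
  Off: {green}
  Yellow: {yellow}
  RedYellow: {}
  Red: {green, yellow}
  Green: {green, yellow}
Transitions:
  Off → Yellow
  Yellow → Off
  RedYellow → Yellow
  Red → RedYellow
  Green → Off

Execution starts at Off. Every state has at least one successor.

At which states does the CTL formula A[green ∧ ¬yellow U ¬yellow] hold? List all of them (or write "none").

States satisfying green ∧ ¬yellow: {Off}.
States satisfying ¬yellow: {Off, RedYellow}.
States satisfying A[green ∧ ¬yellow U ¬yellow]: {Off, RedYellow}.

{Off, RedYellow}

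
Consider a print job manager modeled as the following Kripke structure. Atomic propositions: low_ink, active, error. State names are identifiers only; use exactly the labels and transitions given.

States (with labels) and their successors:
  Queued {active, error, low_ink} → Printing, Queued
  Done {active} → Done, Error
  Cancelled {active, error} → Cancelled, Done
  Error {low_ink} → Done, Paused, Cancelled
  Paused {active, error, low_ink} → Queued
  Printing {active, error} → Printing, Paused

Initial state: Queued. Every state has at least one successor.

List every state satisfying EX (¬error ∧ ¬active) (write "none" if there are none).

States satisfying ¬error ∧ ¬active: {Error}.
States satisfying EX (¬error ∧ ¬active): {Done}.

{Done}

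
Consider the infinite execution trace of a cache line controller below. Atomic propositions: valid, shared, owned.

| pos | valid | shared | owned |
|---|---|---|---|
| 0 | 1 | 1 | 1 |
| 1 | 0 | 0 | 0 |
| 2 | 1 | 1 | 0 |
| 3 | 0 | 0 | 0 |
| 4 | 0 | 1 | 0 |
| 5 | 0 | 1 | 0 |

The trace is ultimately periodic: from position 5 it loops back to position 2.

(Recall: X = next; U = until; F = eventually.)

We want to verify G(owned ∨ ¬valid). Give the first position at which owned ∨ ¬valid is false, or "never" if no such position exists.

Check owned ∨ ¬valid at each position in order: 0 ✓, 1 ✓.
At position 2 the labels are {shared, valid}, so owned ∨ ¬valid is false there. This is the first violation.

2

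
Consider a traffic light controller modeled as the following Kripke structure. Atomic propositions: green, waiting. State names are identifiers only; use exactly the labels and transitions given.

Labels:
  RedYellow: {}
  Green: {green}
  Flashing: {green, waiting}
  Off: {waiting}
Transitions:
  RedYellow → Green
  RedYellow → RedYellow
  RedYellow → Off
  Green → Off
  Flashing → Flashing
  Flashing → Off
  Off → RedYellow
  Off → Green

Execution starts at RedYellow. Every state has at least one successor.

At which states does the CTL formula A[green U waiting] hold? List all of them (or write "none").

States satisfying green: {Green, Flashing}.
States satisfying waiting: {Flashing, Off}.
States satisfying A[green U waiting]: {Green, Flashing, Off}.

{Green, Flashing, Off}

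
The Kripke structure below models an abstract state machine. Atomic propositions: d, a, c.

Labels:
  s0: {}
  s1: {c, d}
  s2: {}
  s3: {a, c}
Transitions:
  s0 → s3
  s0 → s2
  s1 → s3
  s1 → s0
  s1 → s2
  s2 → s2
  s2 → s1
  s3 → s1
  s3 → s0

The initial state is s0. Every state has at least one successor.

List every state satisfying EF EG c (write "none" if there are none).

{s0, s1, s2, s3}

States satisfying EG c: {s1, s3}.
States satisfying EF EG c: {s0, s1, s2, s3}.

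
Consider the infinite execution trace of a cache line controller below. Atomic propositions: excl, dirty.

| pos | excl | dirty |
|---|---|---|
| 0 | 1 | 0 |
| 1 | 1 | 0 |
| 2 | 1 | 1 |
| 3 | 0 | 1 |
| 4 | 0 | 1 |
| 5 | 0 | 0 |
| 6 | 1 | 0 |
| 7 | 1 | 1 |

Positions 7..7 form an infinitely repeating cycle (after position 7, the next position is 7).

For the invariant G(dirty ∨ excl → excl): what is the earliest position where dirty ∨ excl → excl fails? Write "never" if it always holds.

3

Check dirty ∨ excl → excl at each position in order: 0 ✓, 1 ✓, 2 ✓.
At position 3 the labels are {dirty}, so dirty ∨ excl → excl is false there. This is the first violation.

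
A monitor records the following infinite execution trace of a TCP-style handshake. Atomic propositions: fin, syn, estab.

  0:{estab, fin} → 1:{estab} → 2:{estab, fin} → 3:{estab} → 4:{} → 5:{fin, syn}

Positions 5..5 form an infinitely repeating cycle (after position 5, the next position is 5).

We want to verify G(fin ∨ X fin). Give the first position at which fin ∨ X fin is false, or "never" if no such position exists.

3

Check fin ∨ X fin at each position in order: 0 ✓, 1 ✓, 2 ✓.
At position 3 the labels are {estab} and the next position 4 has {}, so fin ∨ X fin is false there. This is the first violation.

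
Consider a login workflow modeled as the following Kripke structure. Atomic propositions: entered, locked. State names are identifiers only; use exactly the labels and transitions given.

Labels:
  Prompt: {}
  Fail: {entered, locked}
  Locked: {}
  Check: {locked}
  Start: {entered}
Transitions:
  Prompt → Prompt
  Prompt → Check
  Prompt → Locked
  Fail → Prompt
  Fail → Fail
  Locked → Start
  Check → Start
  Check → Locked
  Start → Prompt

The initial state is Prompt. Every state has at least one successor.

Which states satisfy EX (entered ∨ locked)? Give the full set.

{Prompt, Fail, Locked, Check}

States satisfying entered ∨ locked: {Fail, Check, Start}.
States satisfying EX (entered ∨ locked): {Prompt, Fail, Locked, Check}.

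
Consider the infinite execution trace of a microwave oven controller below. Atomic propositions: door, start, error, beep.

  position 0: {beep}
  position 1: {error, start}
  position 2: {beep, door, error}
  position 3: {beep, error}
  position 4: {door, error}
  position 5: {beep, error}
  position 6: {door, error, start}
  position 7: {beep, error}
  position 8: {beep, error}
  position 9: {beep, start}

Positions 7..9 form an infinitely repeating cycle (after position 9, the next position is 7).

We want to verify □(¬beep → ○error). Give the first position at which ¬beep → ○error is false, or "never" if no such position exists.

¬beep → ○error holds at every position 0..9, and those are all the positions the trace ever visits, so the invariant □(¬beep → ○error) is never violated.

never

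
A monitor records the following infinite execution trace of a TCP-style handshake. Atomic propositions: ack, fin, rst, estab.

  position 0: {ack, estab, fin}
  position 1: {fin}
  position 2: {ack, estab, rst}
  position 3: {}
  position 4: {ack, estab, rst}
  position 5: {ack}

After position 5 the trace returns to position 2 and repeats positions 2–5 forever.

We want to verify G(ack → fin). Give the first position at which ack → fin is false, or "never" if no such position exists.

Check ack → fin at each position in order: 0 ✓, 1 ✓.
At position 2 the labels are {ack, estab, rst}, so ack → fin is false there. This is the first violation.

2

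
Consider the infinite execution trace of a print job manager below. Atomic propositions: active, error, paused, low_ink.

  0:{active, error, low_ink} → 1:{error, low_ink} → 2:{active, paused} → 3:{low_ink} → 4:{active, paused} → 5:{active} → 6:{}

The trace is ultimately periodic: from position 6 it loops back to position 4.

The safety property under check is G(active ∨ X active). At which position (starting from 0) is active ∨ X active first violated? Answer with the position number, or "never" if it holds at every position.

active ∨ X active holds at every position 0..6, and those are all the positions the trace ever visits, so the invariant G(active ∨ X active) is never violated.

never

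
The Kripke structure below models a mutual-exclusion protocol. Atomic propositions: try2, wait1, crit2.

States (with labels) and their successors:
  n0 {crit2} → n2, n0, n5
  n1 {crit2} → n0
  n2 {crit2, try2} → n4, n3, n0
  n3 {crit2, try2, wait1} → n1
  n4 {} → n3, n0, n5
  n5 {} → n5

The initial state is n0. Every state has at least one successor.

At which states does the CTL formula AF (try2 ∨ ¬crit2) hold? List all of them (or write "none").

{n2, n3, n4, n5}

States satisfying try2 ∨ ¬crit2: {n2, n3, n4, n5}.
States satisfying AF (try2 ∨ ¬crit2): {n2, n3, n4, n5}.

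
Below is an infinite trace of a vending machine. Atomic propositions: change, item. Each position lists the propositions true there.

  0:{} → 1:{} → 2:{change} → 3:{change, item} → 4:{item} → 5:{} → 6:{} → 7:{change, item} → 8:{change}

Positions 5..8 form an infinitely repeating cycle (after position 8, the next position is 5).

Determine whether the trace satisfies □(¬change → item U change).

Violated

¬change → item U change must hold at every position from 0 onward. It fails at position 0, so □(¬change → item U change) is false.
Positions where ¬change holds: 0, 1, 4, 5, 6.
Check item U change at each: 0→fails, 1→fails, 4→fails, 5→fails, 6→fails.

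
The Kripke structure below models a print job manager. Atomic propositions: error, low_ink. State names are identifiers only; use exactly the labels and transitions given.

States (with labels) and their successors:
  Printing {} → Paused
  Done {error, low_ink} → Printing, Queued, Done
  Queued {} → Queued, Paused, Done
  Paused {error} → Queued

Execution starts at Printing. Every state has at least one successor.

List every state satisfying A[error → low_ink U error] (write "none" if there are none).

{Printing, Done, Paused}

States satisfying error → low_ink: {Printing, Done, Queued}.
States satisfying error: {Done, Paused}.
States satisfying A[error → low_ink U error]: {Printing, Done, Paused}.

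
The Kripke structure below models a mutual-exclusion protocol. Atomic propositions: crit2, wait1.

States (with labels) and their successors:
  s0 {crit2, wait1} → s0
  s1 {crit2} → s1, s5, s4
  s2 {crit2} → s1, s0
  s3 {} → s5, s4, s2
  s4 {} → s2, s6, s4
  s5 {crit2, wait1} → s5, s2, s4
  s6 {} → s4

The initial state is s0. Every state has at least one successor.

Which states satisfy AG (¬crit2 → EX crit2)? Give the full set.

{s0}

States satisfying ¬crit2 → EX crit2: {s0, s1, s2, s3, s4, s5}.
States satisfying AG (¬crit2 → EX crit2): {s0}.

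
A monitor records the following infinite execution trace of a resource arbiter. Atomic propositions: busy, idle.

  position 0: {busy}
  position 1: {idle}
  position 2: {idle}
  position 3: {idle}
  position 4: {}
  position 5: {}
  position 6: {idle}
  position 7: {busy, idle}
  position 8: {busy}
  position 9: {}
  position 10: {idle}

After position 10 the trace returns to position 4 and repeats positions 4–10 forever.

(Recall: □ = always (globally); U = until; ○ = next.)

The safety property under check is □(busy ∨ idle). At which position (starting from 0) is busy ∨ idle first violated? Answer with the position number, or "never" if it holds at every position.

Check busy ∨ idle at each position in order: 0 ✓, 1 ✓, 2 ✓, 3 ✓.
At position 4 the labels are {}, so busy ∨ idle is false there. This is the first violation.

4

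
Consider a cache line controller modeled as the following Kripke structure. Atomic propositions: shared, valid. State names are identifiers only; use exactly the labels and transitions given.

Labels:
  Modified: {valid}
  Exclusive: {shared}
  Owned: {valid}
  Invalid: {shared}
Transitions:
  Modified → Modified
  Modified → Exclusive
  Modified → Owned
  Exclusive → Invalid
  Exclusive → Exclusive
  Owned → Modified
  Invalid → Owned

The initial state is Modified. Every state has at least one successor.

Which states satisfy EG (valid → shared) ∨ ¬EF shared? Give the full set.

States satisfying valid → shared: {Exclusive, Invalid}.
States satisfying EG (valid → shared): {Exclusive}.
States satisfying shared: {Exclusive, Invalid}.
States satisfying EF shared: {Modified, Exclusive, Owned, Invalid}.
States satisfying ¬EF shared: ∅.
States satisfying EG (valid → shared) ∨ ¬EF shared: {Exclusive}.

{Exclusive}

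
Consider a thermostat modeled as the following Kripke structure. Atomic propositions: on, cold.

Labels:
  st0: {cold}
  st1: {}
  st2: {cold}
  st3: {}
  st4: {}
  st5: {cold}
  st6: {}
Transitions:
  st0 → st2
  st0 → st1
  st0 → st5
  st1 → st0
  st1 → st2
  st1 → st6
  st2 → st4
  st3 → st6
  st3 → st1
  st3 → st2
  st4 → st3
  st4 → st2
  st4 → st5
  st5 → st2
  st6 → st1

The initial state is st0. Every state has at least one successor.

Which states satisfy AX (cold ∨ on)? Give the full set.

{st5}

States satisfying cold ∨ on: {st0, st2, st5}.
States satisfying AX (cold ∨ on): {st5}.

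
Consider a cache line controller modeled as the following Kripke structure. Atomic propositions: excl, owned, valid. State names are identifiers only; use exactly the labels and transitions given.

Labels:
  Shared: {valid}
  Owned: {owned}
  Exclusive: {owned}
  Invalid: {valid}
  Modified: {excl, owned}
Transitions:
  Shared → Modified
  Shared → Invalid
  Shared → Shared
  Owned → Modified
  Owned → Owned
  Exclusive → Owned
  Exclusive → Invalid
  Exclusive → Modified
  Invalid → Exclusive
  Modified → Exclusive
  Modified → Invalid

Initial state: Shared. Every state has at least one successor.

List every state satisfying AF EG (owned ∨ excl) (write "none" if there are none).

{Owned, Exclusive, Invalid, Modified}

States satisfying EG (owned ∨ excl): {Owned, Exclusive, Modified}.
States satisfying AF EG (owned ∨ excl): {Owned, Exclusive, Invalid, Modified}.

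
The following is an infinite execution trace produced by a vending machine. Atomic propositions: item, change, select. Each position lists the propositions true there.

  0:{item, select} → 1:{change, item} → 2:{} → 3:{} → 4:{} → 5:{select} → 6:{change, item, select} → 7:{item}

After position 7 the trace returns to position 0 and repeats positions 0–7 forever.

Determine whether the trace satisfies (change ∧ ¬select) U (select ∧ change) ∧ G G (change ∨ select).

No

Walking from position 0: at position 0, select ∧ change has not yet held and change ∧ ¬select fails, so (change ∧ ¬select) U (select ∧ change) is false.
G (change ∨ select) must hold at every position from 0 onward. It fails at position 0, so G G (change ∨ select) is false.
At position 0: (change ∧ ¬select) U (select ∧ change) is false; G G (change ∨ select) is false; so (change ∧ ¬select) U (select ∧ change) ∧ G G (change ∨ select) is false.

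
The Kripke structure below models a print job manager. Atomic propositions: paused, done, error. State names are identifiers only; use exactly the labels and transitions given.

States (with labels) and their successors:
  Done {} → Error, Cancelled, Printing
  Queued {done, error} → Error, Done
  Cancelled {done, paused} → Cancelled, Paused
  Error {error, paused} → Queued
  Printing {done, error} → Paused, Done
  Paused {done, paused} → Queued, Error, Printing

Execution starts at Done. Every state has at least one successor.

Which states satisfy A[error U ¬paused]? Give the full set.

{Done, Queued, Error, Printing}

States satisfying error: {Queued, Error, Printing}.
States satisfying ¬paused: {Done, Queued, Printing}.
States satisfying A[error U ¬paused]: {Done, Queued, Error, Printing}.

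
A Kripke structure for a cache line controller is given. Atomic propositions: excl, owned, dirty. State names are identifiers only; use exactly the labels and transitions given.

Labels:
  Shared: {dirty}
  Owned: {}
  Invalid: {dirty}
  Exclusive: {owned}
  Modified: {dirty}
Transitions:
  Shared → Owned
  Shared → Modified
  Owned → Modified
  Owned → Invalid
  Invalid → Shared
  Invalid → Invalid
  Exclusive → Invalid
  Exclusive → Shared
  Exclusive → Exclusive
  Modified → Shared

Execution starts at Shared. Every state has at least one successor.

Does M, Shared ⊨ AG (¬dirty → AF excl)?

States satisfying ¬dirty → AF excl: {Shared, Invalid, Modified}.
States satisfying AG (¬dirty → AF excl): ∅.
Owned is reachable from Shared and violates ¬dirty → AF excl, so AG fails at Shared.
Shared ∉ Sat(AG (¬dirty → AF excl)).

Does not hold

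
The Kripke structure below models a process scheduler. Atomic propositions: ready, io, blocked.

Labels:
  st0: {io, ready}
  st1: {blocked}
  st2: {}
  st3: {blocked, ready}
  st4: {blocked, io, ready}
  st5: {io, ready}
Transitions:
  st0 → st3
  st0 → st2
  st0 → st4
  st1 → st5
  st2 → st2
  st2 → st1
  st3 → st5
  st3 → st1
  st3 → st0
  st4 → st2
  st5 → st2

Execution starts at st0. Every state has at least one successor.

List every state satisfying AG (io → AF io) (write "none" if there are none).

States satisfying io → AF io: {st0, st1, st2, st3, st4, st5}.
States satisfying AG (io → AF io): {st0, st1, st2, st3, st4, st5}.

{st0, st1, st2, st3, st4, st5}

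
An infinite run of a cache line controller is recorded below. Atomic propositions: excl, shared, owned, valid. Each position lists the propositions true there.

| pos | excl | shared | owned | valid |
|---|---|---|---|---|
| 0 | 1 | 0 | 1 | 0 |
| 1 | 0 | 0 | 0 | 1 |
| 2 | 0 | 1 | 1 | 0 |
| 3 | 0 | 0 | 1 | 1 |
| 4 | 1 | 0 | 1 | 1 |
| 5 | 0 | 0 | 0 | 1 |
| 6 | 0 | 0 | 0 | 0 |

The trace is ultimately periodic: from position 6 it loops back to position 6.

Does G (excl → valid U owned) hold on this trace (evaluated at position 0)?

excl → valid U owned holds at every position 0..6, and those are all positions ever visited, so G (excl → valid U owned) holds.
Positions where excl holds: 0, 4.
Check valid U owned at each: 0→ok, 4→ok.

Yes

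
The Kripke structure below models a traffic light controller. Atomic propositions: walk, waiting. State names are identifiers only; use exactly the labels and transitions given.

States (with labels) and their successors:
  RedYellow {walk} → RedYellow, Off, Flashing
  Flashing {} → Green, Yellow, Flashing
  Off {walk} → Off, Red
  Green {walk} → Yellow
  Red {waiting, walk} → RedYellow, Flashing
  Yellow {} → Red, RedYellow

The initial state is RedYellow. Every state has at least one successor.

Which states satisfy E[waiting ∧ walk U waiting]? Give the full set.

States satisfying waiting ∧ walk: {Red}.
States satisfying waiting: {Red}.
States satisfying E[waiting ∧ walk U waiting]: {Red}.

{Red}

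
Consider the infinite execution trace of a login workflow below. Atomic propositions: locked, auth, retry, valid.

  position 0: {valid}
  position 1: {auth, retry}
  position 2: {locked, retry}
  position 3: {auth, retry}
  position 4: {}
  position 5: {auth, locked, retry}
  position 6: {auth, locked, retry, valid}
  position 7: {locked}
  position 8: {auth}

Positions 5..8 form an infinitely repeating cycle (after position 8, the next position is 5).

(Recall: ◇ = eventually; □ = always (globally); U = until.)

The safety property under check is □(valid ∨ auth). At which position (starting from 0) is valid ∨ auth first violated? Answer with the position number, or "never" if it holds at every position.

Check valid ∨ auth at each position in order: 0 ✓, 1 ✓.
At position 2 the labels are {locked, retry}, so valid ∨ auth is false there. This is the first violation.

2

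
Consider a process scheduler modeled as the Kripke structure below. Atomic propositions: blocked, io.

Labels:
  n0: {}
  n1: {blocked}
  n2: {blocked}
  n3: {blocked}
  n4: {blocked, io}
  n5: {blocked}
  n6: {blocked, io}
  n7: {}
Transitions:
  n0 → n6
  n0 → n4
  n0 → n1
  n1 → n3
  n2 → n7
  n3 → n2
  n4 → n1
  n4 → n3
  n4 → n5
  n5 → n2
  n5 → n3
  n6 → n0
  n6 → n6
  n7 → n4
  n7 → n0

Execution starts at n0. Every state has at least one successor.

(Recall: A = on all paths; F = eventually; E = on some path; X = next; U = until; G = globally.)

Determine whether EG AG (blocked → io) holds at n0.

Violated

States satisfying AG (blocked → io): ∅.
States satisfying EG AG (blocked → io): ∅.
No suitable path/successor from n0 witnesses the formula.
n0 ∉ Sat(EG AG (blocked → io)).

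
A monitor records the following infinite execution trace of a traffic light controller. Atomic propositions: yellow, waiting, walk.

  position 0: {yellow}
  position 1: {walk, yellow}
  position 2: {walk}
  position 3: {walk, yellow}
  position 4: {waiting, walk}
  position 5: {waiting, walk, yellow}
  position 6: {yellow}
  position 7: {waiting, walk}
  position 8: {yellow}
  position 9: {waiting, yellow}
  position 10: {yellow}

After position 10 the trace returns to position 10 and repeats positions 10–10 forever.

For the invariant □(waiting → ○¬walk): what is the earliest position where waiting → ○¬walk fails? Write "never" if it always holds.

4

Check waiting → ○¬walk at each position in order: 0 ✓, 1 ✓, 2 ✓, 3 ✓.
At position 4 the labels are {waiting, walk} and the next position 5 has {waiting, walk, yellow}, so waiting → ○¬walk is false there. This is the first violation.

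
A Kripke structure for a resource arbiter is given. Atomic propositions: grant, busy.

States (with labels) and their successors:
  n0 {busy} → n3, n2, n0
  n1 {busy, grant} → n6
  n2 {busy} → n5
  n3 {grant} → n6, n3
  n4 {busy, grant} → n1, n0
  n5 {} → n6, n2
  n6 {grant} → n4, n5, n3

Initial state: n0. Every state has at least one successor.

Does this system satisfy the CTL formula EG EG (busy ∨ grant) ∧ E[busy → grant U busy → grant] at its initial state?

States satisfying EG (busy ∨ grant): {n0, n1, n3, n4, n6}.
States satisfying EG EG (busy ∨ grant): {n0, n1, n3, n4, n6}.
States satisfying busy → grant: {n1, n3, n4, n5, n6}.
States satisfying E[busy → grant U busy → grant]: {n1, n3, n4, n5, n6}.
States satisfying EG EG (busy ∨ grant) ∧ E[busy → grant U busy → grant]: {n1, n3, n4, n6}.
n0 ∉ Sat(EG EG (busy ∨ grant) ∧ E[busy → grant U busy → grant]).

No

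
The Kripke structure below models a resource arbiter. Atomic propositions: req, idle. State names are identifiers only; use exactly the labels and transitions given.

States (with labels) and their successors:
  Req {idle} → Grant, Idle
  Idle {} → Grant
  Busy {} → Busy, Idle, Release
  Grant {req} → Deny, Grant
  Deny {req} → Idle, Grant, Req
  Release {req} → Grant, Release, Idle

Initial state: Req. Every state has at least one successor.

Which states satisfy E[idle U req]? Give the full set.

States satisfying idle: {Req}.
States satisfying req: {Grant, Deny, Release}.
States satisfying E[idle U req]: {Req, Grant, Deny, Release}.

{Req, Grant, Deny, Release}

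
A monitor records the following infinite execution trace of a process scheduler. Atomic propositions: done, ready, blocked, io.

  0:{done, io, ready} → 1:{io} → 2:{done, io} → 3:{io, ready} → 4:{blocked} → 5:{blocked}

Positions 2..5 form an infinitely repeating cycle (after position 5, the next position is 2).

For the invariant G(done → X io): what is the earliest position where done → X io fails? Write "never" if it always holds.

never

done → X io holds at every position 0..5, and those are all the positions the trace ever visits, so the invariant G(done → X io) is never violated.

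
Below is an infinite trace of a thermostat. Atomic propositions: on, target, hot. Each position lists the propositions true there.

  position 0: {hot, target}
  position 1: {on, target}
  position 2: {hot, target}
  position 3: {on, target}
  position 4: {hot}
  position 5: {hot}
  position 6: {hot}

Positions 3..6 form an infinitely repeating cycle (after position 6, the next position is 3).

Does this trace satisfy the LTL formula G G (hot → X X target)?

G (hot → X X target) must hold at every position from 0 onward. It fails at position 0, so G G (hot → X X target) is false.

Violated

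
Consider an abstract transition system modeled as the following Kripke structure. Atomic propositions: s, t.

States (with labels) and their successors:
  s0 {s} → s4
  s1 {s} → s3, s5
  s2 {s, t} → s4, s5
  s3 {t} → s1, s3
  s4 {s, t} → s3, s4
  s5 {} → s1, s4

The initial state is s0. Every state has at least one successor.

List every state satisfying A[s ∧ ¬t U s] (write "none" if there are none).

{s0, s1, s2, s4}

States satisfying s ∧ ¬t: {s0, s1}.
States satisfying s: {s0, s1, s2, s4}.
States satisfying A[s ∧ ¬t U s]: {s0, s1, s2, s4}.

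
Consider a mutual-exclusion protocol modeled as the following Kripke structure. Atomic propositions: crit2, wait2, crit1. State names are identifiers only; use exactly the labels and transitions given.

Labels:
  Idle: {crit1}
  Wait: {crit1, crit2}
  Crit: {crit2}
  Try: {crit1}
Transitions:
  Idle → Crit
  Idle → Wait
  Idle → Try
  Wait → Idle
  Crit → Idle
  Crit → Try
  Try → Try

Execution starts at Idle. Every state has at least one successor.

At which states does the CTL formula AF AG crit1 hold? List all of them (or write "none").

{Try}

States satisfying AG crit1: {Try}.
States satisfying AF AG crit1: {Try}.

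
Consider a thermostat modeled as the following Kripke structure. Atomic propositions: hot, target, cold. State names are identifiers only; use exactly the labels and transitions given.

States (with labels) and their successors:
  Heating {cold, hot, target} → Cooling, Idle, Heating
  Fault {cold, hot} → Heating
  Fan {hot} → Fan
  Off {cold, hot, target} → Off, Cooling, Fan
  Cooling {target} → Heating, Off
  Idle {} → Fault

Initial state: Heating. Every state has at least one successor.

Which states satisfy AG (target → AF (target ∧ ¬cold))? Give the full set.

States satisfying target → AF (target ∧ ¬cold): {Fault, Fan, Cooling, Idle}.
States satisfying AG (target → AF (target ∧ ¬cold)): {Fan}.

{Fan}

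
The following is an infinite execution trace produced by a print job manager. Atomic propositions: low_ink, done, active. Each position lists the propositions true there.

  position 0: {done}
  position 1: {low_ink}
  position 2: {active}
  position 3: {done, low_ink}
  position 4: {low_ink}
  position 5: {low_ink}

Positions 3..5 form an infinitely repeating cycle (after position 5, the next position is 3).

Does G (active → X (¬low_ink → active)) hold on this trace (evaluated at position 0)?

active → X (¬low_ink → active) holds at every position 0..5, and those are all positions ever visited, so G (active → X (¬low_ink → active)) holds.
Positions where active holds: 2.
Check X (¬low_ink → active) at each: 2→ok.

Holds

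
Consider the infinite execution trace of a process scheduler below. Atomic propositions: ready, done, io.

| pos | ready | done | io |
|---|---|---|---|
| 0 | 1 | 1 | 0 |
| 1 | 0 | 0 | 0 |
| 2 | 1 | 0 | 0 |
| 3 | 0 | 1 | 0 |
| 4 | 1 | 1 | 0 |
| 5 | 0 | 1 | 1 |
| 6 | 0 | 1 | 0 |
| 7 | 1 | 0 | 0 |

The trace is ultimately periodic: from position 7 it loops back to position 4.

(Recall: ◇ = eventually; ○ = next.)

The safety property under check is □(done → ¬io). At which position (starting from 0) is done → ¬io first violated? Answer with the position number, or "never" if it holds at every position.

5

Check done → ¬io at each position in order: 0 ✓, 1 ✓, 2 ✓, 3 ✓, 4 ✓.
At position 5 the labels are {done, io}, so done → ¬io is false there. This is the first violation.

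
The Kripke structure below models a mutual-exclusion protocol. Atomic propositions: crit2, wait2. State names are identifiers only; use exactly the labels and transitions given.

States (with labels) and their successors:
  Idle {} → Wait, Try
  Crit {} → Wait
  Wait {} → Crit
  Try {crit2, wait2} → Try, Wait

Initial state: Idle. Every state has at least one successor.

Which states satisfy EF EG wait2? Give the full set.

States satisfying EG wait2: {Try}.
States satisfying EF EG wait2: {Idle, Try}.

{Idle, Try}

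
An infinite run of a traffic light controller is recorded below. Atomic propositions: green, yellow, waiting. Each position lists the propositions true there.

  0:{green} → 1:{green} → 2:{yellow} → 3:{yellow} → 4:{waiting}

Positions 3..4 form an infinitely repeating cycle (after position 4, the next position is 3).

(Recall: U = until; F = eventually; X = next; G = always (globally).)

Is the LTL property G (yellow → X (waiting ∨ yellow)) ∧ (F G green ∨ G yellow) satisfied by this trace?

No

yellow → X (waiting ∨ yellow) holds at every position 0..4, and those are all positions ever visited, so G (yellow → X (waiting ∨ yellow)) holds.
Positions where yellow holds: 2, 3.
Check X (waiting ∨ yellow) at each: 2→ok, 3→ok.
At position 0: G (yellow → X (waiting ∨ yellow)) is true; F G green ∨ G yellow is false; so G (yellow → X (waiting ∨ yellow)) ∧ (F G green ∨ G yellow) is false.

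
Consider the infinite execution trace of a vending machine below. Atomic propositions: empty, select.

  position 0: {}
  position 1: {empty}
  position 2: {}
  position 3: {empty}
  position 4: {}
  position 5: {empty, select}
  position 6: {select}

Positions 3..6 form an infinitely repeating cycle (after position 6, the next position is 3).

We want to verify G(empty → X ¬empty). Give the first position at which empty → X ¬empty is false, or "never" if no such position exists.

empty → X ¬empty holds at every position 0..6, and those are all the positions the trace ever visits, so the invariant G(empty → X ¬empty) is never violated.

never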